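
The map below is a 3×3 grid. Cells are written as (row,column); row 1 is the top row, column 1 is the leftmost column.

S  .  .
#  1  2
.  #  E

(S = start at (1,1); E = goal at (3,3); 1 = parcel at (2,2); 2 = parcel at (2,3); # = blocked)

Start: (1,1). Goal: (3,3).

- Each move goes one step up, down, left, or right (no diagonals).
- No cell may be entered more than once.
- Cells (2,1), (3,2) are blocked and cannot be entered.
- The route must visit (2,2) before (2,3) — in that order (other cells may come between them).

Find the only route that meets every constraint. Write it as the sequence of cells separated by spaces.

The waypoints must appear in the order (2,2), (2,3), with no cell reused.
Route from (1,1): right to (1,2), down to (2,2), right to (2,3), down to (3,3) — 4 moves in all.
Check: order respected (1 at step 2, 2 at step 3).

(1,1) (1,2) (2,2) (2,3) (3,3)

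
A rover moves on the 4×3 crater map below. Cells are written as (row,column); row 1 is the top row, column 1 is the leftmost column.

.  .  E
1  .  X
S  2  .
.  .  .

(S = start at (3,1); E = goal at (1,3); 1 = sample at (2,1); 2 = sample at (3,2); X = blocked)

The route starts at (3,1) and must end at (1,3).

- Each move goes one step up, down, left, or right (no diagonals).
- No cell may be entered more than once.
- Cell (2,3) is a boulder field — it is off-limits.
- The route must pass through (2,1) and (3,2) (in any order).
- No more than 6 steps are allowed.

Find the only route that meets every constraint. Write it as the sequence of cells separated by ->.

(3,1) -> (3,2) -> (2,2) -> (2,1) -> (1,1) -> (1,2) -> (1,3)

The budget equals the shortest possible length, so every move has to be on a shortest route through the required cells.
Route from (3,1): right 1 to (3,2), up 1 to (2,2), left 1 to (2,1), up 1 to (1,1), right 2 to (1,3) — 6 moves in all.
Check: all required cells visited; 6 ≤ 6 moves.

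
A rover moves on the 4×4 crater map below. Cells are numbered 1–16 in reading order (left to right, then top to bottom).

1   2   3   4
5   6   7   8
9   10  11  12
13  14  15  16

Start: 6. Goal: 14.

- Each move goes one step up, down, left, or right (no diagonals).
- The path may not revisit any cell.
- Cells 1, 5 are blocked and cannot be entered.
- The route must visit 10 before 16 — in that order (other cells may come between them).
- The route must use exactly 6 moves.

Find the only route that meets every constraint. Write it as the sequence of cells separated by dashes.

6 - 10 - 11 - 12 - 16 - 15 - 14

The waypoints must appear in the order 10, 16, with no cell reused.
Route from 6: down 1 to 10, right 2 to 12, down 1 to 16, left 2 to 14 — 6 moves in all.
Check: order respected (10 at step 1, 16 at step 4); 6 moves as required.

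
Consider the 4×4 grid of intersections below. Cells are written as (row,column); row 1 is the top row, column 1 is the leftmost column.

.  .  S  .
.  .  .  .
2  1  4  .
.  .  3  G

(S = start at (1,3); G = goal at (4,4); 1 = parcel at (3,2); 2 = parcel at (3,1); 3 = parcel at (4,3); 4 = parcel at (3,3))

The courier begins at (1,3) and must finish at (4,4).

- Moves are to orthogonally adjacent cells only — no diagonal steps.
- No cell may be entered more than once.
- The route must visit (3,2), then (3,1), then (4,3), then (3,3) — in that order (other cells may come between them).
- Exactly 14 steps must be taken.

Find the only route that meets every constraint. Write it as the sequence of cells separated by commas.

(1,3), (1,2), (1,1), (2,1), (2,2), (3,2), (3,1), (4,1), (4,2), (4,3), (3,3), (2,3), (2,4), (3,4), (4,4)

The waypoints must appear in the order (3,2), (3,1), (4,3), (3,3), with no cell reused.
Route from (1,3): 2× left (reaching (1,1)), down to (2,1), right to (2,2), down to (3,2), left to (3,1), down to (4,1), 2× right (reaching (4,3)), 2× up (reaching (2,3)), right to (2,4), 2× down (reaching (4,4)) — 14 moves in all.
Check: order respected (1 at step 5, 2 at step 6, 3 at step 9, 4 at step 10); 14 moves as required.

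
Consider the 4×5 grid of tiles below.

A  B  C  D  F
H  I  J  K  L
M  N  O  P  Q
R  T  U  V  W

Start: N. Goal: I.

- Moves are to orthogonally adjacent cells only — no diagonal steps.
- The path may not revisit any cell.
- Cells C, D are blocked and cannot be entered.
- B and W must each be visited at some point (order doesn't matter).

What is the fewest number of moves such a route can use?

13

Any route passes through B and W in some order between N and I. Summing Manhattan distances along each leg and taking the cheapest ordering (N → W → B → I) gives a lower bound of 4 + 6 + 1 = 11 moves.
The shortest route satisfying every rule uses 13 moves: N → O → P → Q → W → V → U → T → R → M → H → A → B → I.
The no-revisit rule (legs can't share cells) pushes the minimum above the 11-move bound; an exhaustive check rules out every length from 11 to 12, leaving 13 as the minimum.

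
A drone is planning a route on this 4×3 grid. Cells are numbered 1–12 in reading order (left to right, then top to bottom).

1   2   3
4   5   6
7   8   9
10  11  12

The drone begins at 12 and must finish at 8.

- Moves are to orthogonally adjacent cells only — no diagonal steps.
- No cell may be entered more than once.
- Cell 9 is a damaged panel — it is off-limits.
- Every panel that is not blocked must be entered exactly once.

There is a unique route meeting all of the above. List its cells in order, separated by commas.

Need to visit all 11 open cells exactly once, starting at 12 and ending at 8.
Cell 1 has only two open neighbours (4 and 2), so the path must pass straight through it: one of those is the cell it's entered from and the other is where it exits.
Route from 12: left 2 to 10, up 3 to 1, right 2 to 3, down 1 to 6, left 1 to 5, down 1 to 8 — 10 moves in all.
Check: all 11 open cells covered.

12, 11, 10, 7, 4, 1, 2, 3, 6, 5, 8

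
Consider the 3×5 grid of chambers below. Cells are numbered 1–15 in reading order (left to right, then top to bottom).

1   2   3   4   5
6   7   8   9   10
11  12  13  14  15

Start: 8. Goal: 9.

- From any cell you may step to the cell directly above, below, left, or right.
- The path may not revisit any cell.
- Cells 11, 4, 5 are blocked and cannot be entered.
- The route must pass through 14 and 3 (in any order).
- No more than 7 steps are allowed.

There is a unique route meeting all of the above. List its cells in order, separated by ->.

The 7-move cap with required stops at 14, 3 leaves no slack for detours.
Route from 8: up 1 to 3, left 1 to 2, down 2 to 12, right 2 to 14, up 1 to 9 — 7 moves in all.
Check: all required cells visited; 7 ≤ 7 moves.

8 -> 3 -> 2 -> 7 -> 12 -> 13 -> 14 -> 9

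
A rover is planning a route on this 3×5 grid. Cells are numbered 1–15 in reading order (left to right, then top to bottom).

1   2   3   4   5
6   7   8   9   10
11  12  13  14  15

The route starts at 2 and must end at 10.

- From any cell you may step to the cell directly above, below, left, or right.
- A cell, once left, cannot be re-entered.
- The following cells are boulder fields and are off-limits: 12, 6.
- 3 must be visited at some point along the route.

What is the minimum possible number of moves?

Any route passes through 3 somewhere between 2 and 10. Summing Manhattan distances along the two legs (2 → 3 → 10) gives a lower bound of 1 + 3 = 4 moves.
A route of 4 moves achieves this: 2 → 3 → 8 → 9 → 10.
Since 4 matches the lower bound, it is optimal.

4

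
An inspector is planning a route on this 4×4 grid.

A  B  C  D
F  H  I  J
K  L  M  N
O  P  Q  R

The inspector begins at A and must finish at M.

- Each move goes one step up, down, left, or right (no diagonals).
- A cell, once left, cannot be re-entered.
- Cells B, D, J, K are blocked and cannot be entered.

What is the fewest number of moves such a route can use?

4

The Manhattan distance from A to M is |1−3| + |1−3| = 4, so at least 4 moves are needed.
A route of 4 moves achieves this: A → F → H → L → M.
Since 4 matches the lower bound, it is optimal.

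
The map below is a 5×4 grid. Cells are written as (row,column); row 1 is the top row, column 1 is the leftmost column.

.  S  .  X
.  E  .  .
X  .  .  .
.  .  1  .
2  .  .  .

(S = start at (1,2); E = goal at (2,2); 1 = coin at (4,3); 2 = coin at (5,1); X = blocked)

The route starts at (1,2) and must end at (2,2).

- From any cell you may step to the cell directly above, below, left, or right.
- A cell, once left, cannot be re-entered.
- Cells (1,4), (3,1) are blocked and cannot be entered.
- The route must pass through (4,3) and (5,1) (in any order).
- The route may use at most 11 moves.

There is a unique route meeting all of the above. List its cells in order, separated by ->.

(1,2) -> (1,3) -> (2,3) -> (3,3) -> (4,3) -> (5,3) -> (5,2) -> (5,1) -> (4,1) -> (4,2) -> (3,2) -> (2,2)

Any route must reach (4,3) and (5,1) and still end at (2,2) within 11 moves, so the order of the required stops is forced.
Route from (1,2): right to (1,3), 4× down (reaching (5,3)), 2× left (reaching (5,1)), up to (4,1), right to (4,2), 2× up (reaching (2,2)) — 11 moves in all.
Check: all required cells visited; 11 ≤ 11 moves.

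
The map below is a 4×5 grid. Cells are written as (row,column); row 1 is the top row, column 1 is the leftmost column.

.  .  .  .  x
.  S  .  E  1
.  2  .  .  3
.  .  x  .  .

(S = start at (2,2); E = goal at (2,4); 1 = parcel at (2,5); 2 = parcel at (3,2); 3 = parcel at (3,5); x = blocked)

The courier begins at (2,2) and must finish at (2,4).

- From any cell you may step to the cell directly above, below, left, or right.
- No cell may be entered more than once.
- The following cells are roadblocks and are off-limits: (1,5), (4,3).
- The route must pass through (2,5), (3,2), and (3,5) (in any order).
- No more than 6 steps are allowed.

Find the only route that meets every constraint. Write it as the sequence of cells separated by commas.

The 6-move cap with required stops at (2,5), (3,2), (3,5) leaves no slack for detours.
Route from (2,2): down 1 to (3,2), right 3 to (3,5), up 1 to (2,5), left 1 to (2,4) — 6 moves in all.
Check: all required cells visited; 6 ≤ 6 moves.

(2,2), (3,2), (3,3), (3,4), (3,5), (2,5), (2,4)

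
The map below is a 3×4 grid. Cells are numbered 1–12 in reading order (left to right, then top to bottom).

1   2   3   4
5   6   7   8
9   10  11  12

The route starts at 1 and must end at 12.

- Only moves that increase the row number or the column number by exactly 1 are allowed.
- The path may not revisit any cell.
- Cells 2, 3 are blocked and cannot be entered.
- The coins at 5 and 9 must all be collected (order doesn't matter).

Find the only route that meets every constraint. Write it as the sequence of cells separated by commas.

Moves only go right or down, so the column and row indices never decrease.
Route from 1: down 2 to 9, right 3 to 12 — 5 moves in all.
Check: all required cells visited.

1, 5, 9, 10, 11, 12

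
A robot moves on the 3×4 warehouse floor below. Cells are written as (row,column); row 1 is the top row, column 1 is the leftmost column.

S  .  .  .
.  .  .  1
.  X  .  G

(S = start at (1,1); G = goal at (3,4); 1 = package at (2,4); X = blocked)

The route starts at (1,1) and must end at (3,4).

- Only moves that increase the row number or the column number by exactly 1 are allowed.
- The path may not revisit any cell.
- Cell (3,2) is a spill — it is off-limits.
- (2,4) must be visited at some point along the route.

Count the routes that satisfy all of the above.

4

A right/down-only route from (1,1) to (3,4) makes exactly 2 down-moves and 3 right-moves in some order.
With no other constraints that would be C(5,2) = 10 routes.
Split at (2,4) and multiply the segment counts (each segment already excludes blocked cells): (1,1)→(2,4): 4; (2,4)→(3,4): 1; product = 4.
That gives 4 routes.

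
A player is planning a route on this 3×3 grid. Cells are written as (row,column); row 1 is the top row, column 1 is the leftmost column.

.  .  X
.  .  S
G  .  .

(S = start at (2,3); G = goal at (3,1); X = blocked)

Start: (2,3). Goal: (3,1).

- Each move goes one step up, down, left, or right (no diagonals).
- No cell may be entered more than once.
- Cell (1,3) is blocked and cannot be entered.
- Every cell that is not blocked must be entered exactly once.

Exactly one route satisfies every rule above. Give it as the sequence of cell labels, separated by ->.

Need to visit all 8 open cells exactly once, starting at (2,3) and ending at (3,1).
Cell (3,3) has only two open neighbours ((2,3) and (3,2)), so the path must pass straight through it: one of those is the cell it's entered from and the other is where it exits.
Route from (2,3): down to (3,3), left to (3,2), 2× up (reaching (1,2)), left to (1,1), 2× down (reaching (3,1)) — 7 moves in all.
Check: all 8 open cells covered.

(2,3) -> (3,3) -> (3,2) -> (2,2) -> (1,2) -> (1,1) -> (2,1) -> (3,1)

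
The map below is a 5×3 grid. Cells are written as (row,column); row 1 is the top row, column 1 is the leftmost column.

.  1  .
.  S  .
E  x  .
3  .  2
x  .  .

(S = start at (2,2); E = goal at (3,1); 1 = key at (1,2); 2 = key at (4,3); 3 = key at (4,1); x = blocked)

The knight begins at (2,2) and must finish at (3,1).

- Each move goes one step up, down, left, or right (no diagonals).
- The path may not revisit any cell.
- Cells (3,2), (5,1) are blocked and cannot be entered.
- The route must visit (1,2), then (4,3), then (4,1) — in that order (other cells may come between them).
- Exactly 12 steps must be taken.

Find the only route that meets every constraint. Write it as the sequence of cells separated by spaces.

(2,2) (2,1) (1,1) (1,2) (1,3) (2,3) (3,3) (4,3) (5,3) (5,2) (4,2) (4,1) (3,1)

The waypoints must appear in the order (1,2), (4,3), (4,1), with no cell reused.
Route from (2,2): left to (2,1), up to (1,1), 2× right (reaching (1,3)), 4× down (reaching (5,3)), left to (5,2), up to (4,2), left to (4,1), up to (3,1) — 12 moves in all.
Check: order respected (1 at step 3, 2 at step 7, 3 at step 11); 12 moves as required.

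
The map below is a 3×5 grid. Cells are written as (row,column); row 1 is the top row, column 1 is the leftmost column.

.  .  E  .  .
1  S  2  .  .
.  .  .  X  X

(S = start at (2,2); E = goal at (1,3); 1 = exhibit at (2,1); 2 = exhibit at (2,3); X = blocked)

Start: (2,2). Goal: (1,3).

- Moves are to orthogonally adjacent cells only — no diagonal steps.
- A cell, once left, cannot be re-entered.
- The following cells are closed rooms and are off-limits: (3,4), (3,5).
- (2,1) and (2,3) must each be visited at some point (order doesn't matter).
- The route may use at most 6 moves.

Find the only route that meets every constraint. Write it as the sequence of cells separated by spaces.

(2,2) (2,1) (3,1) (3,2) (3,3) (2,3) (1,3)

The budget equals the shortest possible length, so every move has to be on a shortest route through the required cells.
Route from (2,2): left to (2,1), down to (3,1), 2× right (reaching (3,3)), 2× up (reaching (1,3)) — 6 moves in all.
Check: all required cells visited; 6 ≤ 6 moves.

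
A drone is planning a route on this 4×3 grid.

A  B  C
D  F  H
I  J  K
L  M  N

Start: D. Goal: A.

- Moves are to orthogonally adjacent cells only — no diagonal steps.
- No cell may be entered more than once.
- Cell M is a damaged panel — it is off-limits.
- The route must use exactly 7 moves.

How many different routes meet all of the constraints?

4

Need simple routes of exactly 7 moves from D to A (Manhattan distance 1, so 3 moves are spent on a detour and 3 undoing it).
Enumerating: D I J F H C B A | D I J K H C B A | D I J K H F B A | D F J K H C B A.
That gives 4 routes.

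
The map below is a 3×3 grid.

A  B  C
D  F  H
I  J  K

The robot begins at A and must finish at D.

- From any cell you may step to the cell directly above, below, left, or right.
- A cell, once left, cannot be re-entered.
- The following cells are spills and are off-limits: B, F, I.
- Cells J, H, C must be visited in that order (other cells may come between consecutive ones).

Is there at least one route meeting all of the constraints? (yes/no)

no

The blocked cells wall J off from A completely — no sequence of moves reaches it at all, so no route can satisfy the rules.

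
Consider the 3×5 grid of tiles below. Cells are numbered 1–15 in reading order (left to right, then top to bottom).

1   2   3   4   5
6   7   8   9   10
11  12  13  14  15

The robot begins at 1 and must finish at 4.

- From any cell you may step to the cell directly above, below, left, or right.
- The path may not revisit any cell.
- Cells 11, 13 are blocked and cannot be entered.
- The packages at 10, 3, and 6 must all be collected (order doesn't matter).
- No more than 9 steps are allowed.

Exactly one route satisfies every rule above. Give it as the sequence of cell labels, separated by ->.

1 -> 6 -> 7 -> 2 -> 3 -> 8 -> 9 -> 10 -> 5 -> 4

Any route must reach 10, 3, and 6 and still end at 4 within 9 moves, so the order of the required stops is forced.
Route from 1: down to 6, right to 7, up to 2, right to 3, down to 8, 2× right (reaching 10), up to 5, left to 4 — 9 moves in all.
Check: all required cells visited; 9 ≤ 9 moves.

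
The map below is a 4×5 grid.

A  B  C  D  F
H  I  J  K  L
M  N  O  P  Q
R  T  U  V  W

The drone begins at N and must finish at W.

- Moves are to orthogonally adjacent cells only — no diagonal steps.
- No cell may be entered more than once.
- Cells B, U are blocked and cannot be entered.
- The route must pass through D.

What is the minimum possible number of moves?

8

Any route passes through D somewhere between N and W. Summing Manhattan distances along the two legs (N → D → W) gives a lower bound of 4 + 4 = 8 moves.
A route of 8 moves achieves this: N → I → J → C → D → K → P → V → W.
Since 8 matches the lower bound, it is optimal.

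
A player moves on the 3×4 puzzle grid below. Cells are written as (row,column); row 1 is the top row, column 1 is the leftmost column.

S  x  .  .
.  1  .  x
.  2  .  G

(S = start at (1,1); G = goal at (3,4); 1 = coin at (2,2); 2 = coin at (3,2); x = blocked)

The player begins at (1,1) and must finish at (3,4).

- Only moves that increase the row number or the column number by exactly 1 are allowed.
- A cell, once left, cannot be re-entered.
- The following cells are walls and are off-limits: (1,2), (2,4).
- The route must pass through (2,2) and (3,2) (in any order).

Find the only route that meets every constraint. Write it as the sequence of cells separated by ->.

Moves only go right or down, so the column and row indices never decrease.
Route from (1,1): down 1 to (2,1), right 1 to (2,2), down 1 to (3,2), right 2 to (3,4) — 5 moves in all.
Check: all required cells visited.

(1,1) -> (2,1) -> (2,2) -> (3,2) -> (3,3) -> (3,4)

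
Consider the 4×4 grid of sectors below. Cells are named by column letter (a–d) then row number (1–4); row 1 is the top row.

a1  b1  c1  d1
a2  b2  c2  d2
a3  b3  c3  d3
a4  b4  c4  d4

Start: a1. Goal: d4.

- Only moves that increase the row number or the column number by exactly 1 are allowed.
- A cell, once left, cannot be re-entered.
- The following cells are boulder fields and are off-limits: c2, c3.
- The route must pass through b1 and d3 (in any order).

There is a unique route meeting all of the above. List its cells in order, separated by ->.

a1 -> b1 -> c1 -> d1 -> d2 -> d3 -> d4

Moves only go right or down, so the column and row indices never decrease.
Route from a1: 3× right (reaching d1), 3× down (reaching d4) — 6 moves in all.
Check: all required cells visited.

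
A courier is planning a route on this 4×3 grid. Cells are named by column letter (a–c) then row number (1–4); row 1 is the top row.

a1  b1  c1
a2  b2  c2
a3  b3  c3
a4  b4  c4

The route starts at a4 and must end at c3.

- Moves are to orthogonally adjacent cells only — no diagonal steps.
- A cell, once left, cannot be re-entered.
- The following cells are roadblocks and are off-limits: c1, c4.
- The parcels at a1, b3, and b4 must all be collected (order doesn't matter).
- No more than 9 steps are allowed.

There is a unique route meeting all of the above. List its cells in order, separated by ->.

a4 -> b4 -> b3 -> a3 -> a2 -> a1 -> b1 -> b2 -> c2 -> c3

The 9-move cap with required stops at a1, b3, b4 leaves no slack for detours.
Route from a4: right 1 to b4, up 1 to b3, left 1 to a3, up 2 to a1, right 1 to b1, down 1 to b2, right 1 to c2, down 1 to c3 — 9 moves in all.
Check: all required cells visited; 9 ≤ 9 moves.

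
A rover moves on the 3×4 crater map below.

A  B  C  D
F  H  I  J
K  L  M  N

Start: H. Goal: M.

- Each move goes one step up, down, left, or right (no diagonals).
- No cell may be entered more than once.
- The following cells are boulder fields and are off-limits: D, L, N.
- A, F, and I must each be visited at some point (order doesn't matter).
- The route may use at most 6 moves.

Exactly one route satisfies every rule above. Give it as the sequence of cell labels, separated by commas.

H, F, A, B, C, I, M

Any route must reach A, F, and I and still end at M within 6 moves, so the order of the required stops is forced.
Route from H: left to F, up to A, 2× right (reaching C), 2× down (reaching M) — 6 moves in all.
Check: all required cells visited; 6 ≤ 6 moves.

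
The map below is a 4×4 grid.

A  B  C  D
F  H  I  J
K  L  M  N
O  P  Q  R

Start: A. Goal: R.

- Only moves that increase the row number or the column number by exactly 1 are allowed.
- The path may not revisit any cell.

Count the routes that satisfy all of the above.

A right/down-only route from A to R makes exactly 3 down-moves and 3 right-moves in some order.
With no other constraints that would be C(6,3) = 20 routes.
That gives 20 routes.

20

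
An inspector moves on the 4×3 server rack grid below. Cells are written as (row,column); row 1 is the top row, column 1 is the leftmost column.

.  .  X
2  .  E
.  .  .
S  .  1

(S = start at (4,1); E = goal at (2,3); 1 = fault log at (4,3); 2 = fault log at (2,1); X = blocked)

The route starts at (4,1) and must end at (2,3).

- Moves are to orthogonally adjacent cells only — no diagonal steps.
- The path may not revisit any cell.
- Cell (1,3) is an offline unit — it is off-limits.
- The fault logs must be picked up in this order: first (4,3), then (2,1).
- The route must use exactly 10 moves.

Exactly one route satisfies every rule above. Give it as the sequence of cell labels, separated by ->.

The waypoints must appear in the order (4,3), (2,1), with no cell reused.
Route from (4,1): 2× right (reaching (4,3)), up to (3,3), 2× left (reaching (3,1)), 2× up (reaching (1,1)), right to (1,2), down to (2,2), right to (2,3) — 10 moves in all.
Check: order respected (1 at step 2, 2 at step 6); 10 moves as required.

(4,1) -> (4,2) -> (4,3) -> (3,3) -> (3,2) -> (3,1) -> (2,1) -> (1,1) -> (1,2) -> (2,2) -> (2,3)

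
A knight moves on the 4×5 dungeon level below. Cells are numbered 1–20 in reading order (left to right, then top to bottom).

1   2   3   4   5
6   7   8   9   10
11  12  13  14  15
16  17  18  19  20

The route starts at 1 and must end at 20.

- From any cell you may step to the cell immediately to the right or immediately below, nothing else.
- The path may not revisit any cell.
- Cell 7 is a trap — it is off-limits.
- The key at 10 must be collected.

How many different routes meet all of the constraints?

3

A right/down-only route from 1 to 20 makes exactly 3 down-moves and 4 right-moves in some order.
With no other constraints that would be C(7,3) = 35 routes.
Split at 10 and multiply the segment counts (each segment already excludes blocked cells): 1→10: 3; 10→20: 1; product = 3.
That gives 3 routes.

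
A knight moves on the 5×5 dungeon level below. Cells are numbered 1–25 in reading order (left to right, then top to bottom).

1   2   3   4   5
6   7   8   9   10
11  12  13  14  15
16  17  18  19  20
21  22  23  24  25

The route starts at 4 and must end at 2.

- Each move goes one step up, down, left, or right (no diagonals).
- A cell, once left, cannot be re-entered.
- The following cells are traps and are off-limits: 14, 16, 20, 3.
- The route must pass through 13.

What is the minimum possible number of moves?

Any route passes through 13 somewhere between 4 and 2. Summing Manhattan distances along the two legs (4 → 13 → 2) gives a lower bound of 3 + 3 = 6 moves.
A route of 6 moves achieves this: 4 → 9 → 8 → 13 → 12 → 7 → 2.
Since 6 matches the lower bound, it is optimal.

6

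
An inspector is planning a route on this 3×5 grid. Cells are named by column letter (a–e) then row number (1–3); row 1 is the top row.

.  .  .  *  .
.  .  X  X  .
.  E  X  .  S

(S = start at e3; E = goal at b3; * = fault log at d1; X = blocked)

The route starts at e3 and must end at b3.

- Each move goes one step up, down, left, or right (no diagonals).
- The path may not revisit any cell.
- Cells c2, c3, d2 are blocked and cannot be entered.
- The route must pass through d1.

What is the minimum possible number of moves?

7

Any route passes through d1 somewhere between e3 and b3. Summing Manhattan distances along the two legs (e3 → d1 → b3) gives a lower bound of 3 + 4 = 7 moves.
A route of 7 moves achieves this: e3 → e2 → e1 → d1 → c1 → b1 → b2 → b3.
Since 7 matches the lower bound, it is optimal.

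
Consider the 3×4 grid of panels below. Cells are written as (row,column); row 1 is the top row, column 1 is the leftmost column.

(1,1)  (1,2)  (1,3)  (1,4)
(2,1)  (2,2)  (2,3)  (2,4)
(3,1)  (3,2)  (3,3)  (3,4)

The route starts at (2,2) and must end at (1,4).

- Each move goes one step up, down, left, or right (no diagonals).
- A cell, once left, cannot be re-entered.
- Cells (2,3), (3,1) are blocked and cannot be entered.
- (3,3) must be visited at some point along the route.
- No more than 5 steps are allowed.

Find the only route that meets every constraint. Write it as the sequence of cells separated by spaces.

(2,2) (3,2) (3,3) (3,4) (2,4) (1,4)

Any route must reach (3,3) and still end at (1,4) within 5 moves, so the order of the required stops is forced.
Route from (2,2): down 1 to (3,2), right 2 to (3,4), up 2 to (1,4) — 5 moves in all.
Check: all required cells visited; 5 ≤ 5 moves.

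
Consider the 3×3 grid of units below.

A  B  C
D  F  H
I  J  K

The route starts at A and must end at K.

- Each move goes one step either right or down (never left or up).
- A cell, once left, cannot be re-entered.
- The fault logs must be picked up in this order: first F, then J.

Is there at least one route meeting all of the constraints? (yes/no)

One route that works: A → D → F → J → K.

yes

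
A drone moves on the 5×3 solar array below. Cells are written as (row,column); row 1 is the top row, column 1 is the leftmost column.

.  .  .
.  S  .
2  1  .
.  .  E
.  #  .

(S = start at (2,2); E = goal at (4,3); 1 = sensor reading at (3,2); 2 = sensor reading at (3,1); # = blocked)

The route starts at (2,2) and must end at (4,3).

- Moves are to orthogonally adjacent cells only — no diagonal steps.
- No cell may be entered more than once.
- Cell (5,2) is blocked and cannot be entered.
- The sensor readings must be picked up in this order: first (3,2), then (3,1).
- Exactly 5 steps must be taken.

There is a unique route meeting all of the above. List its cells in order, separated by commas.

(2,2), (3,2), (3,1), (4,1), (4,2), (4,3)

The waypoints must appear in the order (3,2), (3,1), with no cell reused.
Route from (2,2): down 1 to (3,2), left 1 to (3,1), down 1 to (4,1), right 2 to (4,3) — 5 moves in all.
Check: order respected (1 at step 1, 2 at step 2); 5 moves as required.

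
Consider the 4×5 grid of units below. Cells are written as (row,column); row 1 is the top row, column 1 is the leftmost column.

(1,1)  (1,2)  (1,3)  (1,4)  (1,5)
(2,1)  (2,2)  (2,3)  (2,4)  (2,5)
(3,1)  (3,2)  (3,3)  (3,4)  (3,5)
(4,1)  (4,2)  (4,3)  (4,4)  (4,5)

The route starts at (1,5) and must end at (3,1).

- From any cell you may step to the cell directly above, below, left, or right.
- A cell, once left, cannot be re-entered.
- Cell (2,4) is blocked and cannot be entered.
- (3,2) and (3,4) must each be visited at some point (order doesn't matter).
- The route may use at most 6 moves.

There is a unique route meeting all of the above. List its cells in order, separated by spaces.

(1,5) (2,5) (3,5) (3,4) (3,3) (3,2) (3,1)

The 6-move cap with required stops at (3,2), (3,4) leaves no slack for detours.
Route from (1,5): 2× down (reaching (3,5)), 4× left (reaching (3,1)) — 6 moves in all.
Check: all required cells visited; 6 ≤ 6 moves.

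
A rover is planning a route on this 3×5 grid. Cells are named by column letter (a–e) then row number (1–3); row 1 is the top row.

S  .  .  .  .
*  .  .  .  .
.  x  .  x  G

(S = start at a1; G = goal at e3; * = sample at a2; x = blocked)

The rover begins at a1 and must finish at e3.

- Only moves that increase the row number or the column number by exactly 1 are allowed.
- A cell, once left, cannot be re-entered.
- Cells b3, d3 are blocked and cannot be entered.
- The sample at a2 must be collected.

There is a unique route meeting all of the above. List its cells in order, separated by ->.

Moves only go right or down, so the column and row indices never decrease.
Route from a1: down to a2, 4× right (reaching e2), down to e3 — 6 moves in all.
Check: all required cells visited.

a1 -> a2 -> b2 -> c2 -> d2 -> e2 -> e3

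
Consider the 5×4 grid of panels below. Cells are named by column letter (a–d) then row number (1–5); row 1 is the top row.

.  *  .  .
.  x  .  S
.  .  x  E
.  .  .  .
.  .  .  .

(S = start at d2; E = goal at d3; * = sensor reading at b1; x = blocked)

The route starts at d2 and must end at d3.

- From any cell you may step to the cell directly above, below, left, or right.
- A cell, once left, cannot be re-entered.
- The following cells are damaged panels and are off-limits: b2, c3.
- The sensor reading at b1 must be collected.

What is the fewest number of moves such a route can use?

11

Any route passes through b1 somewhere between d2 and d3. Summing Manhattan distances along the two legs (d2 → b1 → d3) gives a lower bound of 3 + 4 = 7 moves.
The shortest route satisfying every rule uses 11 moves: d2 → d1 → c1 → b1 → a1 → a2 → a3 → a4 → b4 → c4 → d4 → d3.
The bound of 7 isn't tight here; checking systematically, no route of length 7 through 10 satisfies every constraint (on a 4-connected grid the length of any start-to-goal walk has the same parity as the Manhattan bound, so only lengths 7, 9, 11, … need checking), so 11 is the minimum.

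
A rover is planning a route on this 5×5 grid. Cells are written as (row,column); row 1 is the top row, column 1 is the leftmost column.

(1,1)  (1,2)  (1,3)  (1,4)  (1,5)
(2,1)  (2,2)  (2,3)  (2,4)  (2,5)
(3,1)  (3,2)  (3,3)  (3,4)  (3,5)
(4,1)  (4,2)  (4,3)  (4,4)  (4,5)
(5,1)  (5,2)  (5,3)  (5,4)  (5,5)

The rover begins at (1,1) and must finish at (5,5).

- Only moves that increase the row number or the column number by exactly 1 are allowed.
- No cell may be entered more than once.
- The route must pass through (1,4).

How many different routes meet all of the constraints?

5

A right/down-only route from (1,1) to (5,5) makes exactly 4 down-moves and 4 right-moves in some order.
With no other constraints that would be C(8,4) = 70 routes.
Split at (1,4) and multiply the segment counts: (1,1)→(1,4): 1; (1,4)→(5,5): 5; product = 5.
That gives 5 routes.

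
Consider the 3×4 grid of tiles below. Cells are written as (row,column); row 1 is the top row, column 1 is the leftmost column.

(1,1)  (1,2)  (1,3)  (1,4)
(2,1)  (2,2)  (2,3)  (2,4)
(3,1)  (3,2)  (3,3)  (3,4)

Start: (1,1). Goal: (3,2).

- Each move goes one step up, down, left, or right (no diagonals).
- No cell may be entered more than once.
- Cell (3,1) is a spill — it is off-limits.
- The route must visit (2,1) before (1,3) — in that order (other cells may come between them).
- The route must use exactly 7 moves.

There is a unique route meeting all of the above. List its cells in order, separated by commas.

The waypoints must appear in the order (2,1), (1,3), with no cell reused.
Route from (1,1): down 1 to (2,1), right 1 to (2,2), up 1 to (1,2), right 1 to (1,3), down 2 to (3,3), left 1 to (3,2) — 7 moves in all.
Check: order respected ((2,1) at step 1, (1,3) at step 4); 7 moves as required.

(1,1), (2,1), (2,2), (1,2), (1,3), (2,3), (3,3), (3,2)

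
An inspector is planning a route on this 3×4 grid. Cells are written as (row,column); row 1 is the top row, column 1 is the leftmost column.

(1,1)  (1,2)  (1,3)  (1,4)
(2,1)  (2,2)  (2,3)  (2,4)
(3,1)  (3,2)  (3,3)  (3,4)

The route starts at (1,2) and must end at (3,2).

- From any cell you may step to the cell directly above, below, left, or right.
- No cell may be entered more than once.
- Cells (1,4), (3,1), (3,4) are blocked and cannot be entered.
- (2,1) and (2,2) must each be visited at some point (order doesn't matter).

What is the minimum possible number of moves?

4

Any route passes through (2,1) and (2,2) in some order between (1,2) and (3,2). Summing Manhattan distances along each leg and taking the cheapest ordering ((1,2) → (2,1) → (2,2) → (3,2)) gives a lower bound of 2 + 1 + 1 = 4 moves.
A route of 4 moves achieves this: (1,2) → (1,1) → (2,1) → (2,2) → (3,2).
Since 4 matches the lower bound, it is optimal.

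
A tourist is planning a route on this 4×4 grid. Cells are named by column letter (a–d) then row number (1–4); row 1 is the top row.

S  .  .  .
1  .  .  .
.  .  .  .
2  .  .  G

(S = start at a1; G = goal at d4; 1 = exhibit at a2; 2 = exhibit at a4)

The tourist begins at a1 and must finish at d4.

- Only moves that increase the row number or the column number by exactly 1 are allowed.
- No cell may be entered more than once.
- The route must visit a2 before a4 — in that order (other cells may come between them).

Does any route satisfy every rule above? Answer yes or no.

One route that works: a1 → a2 → a3 → a4 → b4 → c4 → d4.

yes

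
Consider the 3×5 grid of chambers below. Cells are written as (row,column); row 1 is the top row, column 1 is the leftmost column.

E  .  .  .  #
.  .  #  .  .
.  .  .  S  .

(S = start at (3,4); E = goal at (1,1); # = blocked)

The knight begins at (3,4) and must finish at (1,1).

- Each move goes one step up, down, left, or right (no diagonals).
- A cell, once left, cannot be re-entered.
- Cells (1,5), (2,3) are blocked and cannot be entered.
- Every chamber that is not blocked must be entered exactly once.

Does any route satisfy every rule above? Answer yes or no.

no

Colour the cells like a checkerboard: each orthogonal step flips colour, so a Hamiltonian route alternates colours. Here there are 7 cells of one colour and 6 of the other, with start on the opposite colour to the goal — the counts and endpoints can't be arranged into an alternating sequence of length 13, so no Hamiltonian route exists.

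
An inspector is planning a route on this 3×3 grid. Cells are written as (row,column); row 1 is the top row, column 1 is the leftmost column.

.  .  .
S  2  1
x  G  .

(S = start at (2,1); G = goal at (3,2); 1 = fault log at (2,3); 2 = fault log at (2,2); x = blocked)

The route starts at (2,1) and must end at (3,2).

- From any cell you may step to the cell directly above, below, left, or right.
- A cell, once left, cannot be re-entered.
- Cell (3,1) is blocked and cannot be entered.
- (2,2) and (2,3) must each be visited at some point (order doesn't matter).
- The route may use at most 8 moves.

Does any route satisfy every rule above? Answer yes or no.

yes

One route that works: (2,1) → (2,2) → (2,3) → (3,3) → (3,2).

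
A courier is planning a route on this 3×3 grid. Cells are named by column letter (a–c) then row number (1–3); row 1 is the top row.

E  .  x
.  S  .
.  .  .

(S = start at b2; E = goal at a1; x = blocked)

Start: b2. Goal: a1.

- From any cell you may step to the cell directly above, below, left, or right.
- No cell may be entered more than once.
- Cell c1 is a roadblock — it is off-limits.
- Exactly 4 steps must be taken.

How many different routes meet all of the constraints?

1

Need simple routes of exactly 4 moves from b2 to a1 (Manhattan distance 2, so 1 moves are spent on a detour and 1 undoing it).
Enumerating: b2 b3 a3 a2 a1.
That gives 1 route.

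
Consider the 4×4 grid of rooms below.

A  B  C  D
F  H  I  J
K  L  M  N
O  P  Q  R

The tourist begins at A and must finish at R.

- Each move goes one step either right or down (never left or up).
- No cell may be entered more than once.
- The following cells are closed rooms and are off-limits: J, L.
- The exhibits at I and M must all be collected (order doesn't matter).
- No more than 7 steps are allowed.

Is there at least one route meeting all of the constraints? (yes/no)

yes

One route that works: A → F → H → I → M → Q → R.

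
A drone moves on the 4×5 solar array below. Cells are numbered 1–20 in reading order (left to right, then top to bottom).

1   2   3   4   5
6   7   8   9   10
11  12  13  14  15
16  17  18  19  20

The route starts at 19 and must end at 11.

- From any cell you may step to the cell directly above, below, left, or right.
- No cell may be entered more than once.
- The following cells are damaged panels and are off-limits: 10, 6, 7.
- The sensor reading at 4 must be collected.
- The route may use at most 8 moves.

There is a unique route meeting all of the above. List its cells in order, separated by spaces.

Any route must reach 4 and still end at 11 within 8 moves, so the order of the required stops is forced.
Route from 19: 3× up (reaching 4), left to 3, 2× down (reaching 13), 2× left (reaching 11) — 8 moves in all.
Check: all required cells visited; 8 ≤ 8 moves.

19 14 9 4 3 8 13 12 11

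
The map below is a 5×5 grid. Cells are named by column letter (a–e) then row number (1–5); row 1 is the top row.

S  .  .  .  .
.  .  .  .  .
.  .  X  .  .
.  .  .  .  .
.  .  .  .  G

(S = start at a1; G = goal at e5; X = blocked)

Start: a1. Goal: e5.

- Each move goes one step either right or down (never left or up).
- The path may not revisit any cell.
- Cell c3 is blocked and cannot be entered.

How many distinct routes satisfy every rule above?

A right/down-only route from a1 to e5 makes exactly 4 down-moves and 4 right-moves in some order.
With no other constraints that would be C(8,4) = 70 routes.
Subtract routes through each blocked cell (inclusion–exclusion for overlaps): − through c3: 36 → 34.
That gives 34 routes.

34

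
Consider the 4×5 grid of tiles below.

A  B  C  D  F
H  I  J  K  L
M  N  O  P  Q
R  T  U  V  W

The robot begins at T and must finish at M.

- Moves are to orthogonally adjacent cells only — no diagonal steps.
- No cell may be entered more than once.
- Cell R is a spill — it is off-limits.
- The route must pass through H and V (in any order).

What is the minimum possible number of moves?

8

Any route passes through H and V in some order between T and M. Summing Manhattan distances along each leg and taking the cheapest ordering (T → V → H → M) gives a lower bound of 2 + 5 + 1 = 8 moves.
A route of 8 moves achieves this: T → U → V → P → K → J → I → H → M.
Since 8 matches the lower bound, it is optimal.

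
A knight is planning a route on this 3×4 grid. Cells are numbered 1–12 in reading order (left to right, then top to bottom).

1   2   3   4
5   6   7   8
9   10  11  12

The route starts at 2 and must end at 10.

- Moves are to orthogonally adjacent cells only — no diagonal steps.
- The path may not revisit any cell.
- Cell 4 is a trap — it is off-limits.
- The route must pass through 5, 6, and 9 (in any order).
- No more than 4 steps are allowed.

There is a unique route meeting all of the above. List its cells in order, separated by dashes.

2 - 6 - 5 - 9 - 10

Any route must reach 5, 6, and 9 and still end at 10 within 4 moves, so the order of the required stops is forced.
Route from 2: down 1 to 6, left 1 to 5, down 1 to 9, right 1 to 10 — 4 moves in all.
Check: all required cells visited; 4 ≤ 4 moves.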